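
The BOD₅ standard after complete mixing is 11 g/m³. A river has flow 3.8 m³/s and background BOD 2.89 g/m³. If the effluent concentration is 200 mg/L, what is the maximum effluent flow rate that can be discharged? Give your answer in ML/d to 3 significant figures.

Mass balance at complete mixing: C_std·(Q_w + Q_r) = Q_w·C_e + Q_r·C_b.
Rearranging, Q_w = Q_r·(C_std − C_b)/(C_e − C_std) = 3.8·(11 − 2.89) / (200 − 11) = 0.1631 m³/s.
= 14.09 ML/d.

14.1 ML/d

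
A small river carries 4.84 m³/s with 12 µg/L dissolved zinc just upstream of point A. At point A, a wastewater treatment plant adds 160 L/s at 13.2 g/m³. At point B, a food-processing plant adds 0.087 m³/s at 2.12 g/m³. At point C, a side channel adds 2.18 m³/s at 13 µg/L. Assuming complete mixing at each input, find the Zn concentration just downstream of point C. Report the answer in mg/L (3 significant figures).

12 µg/L = 0.012 mg/L.
160 L/s = 0.16 m³/s.
After input A: C = (4.84·0.012 + 0.16·13.2) / 5 = 0.434 mg/L.
After input B: C = (5·0.434 + 0.087·2.12) / 5.087 = 0.4629 mg/L.
13 µg/L = 0.013 mg/L.
After input C: C = (5.087·0.4629 + 2.18·0.013) / 7.267 = 0.3279 mg/L.

0.328 mg/L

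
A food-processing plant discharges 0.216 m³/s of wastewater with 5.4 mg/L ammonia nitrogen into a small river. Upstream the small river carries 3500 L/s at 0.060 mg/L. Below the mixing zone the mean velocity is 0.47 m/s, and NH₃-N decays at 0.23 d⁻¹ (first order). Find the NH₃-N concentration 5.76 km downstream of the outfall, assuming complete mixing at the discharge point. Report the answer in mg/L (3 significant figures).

0.359 mg/L

3500 L/s = 3.5 m³/s.
After complete mixing, C₀ = (0.216·5.4 + 3.5·0.06) / 3.716 = 0.3704 mg/L.
Travel time t = 5760 m / 0.47 m/s = 1.226e+04 s = 0.1418 d.
C = 0.3704·exp(−0.23·0.1418) = 0.3704·0.9679 = 0.3585 mg/L.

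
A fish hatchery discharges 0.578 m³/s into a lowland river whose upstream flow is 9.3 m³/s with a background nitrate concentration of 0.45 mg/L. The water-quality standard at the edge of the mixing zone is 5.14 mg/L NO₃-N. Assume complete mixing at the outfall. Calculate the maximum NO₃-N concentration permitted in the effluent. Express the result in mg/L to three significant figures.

80.6 mg/L

Mass balance: 5.14·9.878 = 0.578·Cₑ + 9.3·0.45.
Cₑ = (50.77 − 4.185) / 0.578 = 80.6 mg/L.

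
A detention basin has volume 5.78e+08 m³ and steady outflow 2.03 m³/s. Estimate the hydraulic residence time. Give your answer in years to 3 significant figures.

Q = 2.03 m³/s × 3.156e+07 s/yr = 6.406e+07 m³/yr.
Hydraulic residence time τ = V/Q = 5.78e+08/6.406e+07 = 9.023 yr.

9.02 yr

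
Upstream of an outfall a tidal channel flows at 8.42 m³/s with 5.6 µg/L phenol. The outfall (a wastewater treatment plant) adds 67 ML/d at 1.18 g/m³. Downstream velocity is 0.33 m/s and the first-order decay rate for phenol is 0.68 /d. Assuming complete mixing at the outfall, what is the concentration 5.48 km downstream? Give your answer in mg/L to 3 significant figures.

0.0918 mg/L

67 ML/d = 0.7755 m³/s.
5.6 µg/L = 0.0056 mg/L.
After complete mixing, C₀ = (0.7755·1.18 + 8.42·0.0056) / 9.195 = 0.1046 mg/L.
Travel time t = 5480 m / 0.33 m/s = 1.661e+04 s = 0.1922 d.
C = 0.1046·exp(−0.68·0.1922) = 0.1046·0.8775 = 0.09182 mg/L.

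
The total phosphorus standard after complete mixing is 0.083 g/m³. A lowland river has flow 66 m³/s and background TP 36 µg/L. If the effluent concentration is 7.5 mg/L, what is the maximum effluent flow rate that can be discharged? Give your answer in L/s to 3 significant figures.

418 L/s

36 µg/L = 0.036 mg/L.
Mass balance at complete mixing: C_std·(Q_w + Q_r) = Q_w·C_e + Q_r·C_b.
Rearranging, Q_w = Q_r·(C_std − C_b)/(C_e − C_std) = 66·(0.083 − 0.036) / (7.5 − 0.083) = 0.4182 m³/s.
= 418.2 L/s.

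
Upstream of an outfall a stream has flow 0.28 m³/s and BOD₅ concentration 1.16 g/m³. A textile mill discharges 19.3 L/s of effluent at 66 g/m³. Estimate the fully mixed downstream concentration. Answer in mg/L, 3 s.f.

5.34 mg/L

19.3 L/s = 0.0193 m³/s.
By mass balance at complete mixing, C = (0.0193·66 + 0.28·1.16) / (0.0193 + 0.28) = 1.599/0.2993 = 5.341 mg/L.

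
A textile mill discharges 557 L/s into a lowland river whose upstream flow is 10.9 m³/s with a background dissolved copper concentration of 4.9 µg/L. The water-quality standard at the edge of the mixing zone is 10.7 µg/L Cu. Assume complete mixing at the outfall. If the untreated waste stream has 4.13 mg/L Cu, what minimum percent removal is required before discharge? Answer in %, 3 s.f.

557 L/s = 0.557 m³/s.
4.9 µg/L = 0.0049 mg/L.
10.7 µg/L = 0.0107 mg/L.
Mass balance: 0.0107·11.46 = 0.557·Cₑ + 10.9·0.0049.
Cₑ = (0.1226 − 0.05341) / 0.557 = 0.1242 mg/L.
Required removal = 1 − 0.1242/4.13 = 96.99 %.

97.0 %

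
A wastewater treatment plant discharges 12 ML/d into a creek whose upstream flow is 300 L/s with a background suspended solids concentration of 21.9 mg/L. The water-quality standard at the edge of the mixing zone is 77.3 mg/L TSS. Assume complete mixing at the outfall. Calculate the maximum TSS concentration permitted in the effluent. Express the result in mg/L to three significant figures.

197 mg/L

12 ML/d = 0.1389 m³/s.
300 L/s = 0.3 m³/s.
Mass balance: 77.3·0.4389 = 0.1389·Cₑ + 0.3·21.9.
Cₑ = (33.93 − 6.57) / 0.1389 = 197 mg/L.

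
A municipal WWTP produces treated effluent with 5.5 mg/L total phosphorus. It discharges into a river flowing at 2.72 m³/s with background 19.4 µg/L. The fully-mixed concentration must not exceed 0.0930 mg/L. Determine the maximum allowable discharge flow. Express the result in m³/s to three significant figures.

0.0370 m³/s

19.4 µg/L = 0.0194 mg/L.
Mass balance at complete mixing: C_std·(Q_w + Q_r) = Q_w·C_e + Q_r·C_b.
Rearranging, Q_w = Q_r·(C_std − C_b)/(C_e − C_std) = 2.72·(0.093 − 0.0194) / (5.5 − 0.093) = 0.03702 m³/s.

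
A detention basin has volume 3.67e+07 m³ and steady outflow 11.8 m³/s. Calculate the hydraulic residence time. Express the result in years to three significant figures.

Q = 11.8 m³/s × 3.156e+07 s/yr = 3.724e+08 m³/yr.
Hydraulic residence time τ = V/Q = 3.67e+07/3.724e+08 = 0.09856 yr.

0.0986 yr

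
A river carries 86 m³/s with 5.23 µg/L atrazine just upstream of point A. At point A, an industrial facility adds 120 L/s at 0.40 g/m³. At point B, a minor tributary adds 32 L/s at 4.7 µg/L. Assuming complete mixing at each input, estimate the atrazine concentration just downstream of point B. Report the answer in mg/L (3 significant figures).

0.00578 mg/L

5.23 µg/L = 0.00523 mg/L.
120 L/s = 0.12 m³/s.
After input A: C = (86·0.00523 + 0.12·0.4) / 86.12 = 0.00578 mg/L.
32 L/s = 0.032 m³/s.
4.7 µg/L = 0.0047 mg/L.
After input B: C = (86.12·0.00578 + 0.032·0.0047) / 86.15 = 0.00578 mg/L.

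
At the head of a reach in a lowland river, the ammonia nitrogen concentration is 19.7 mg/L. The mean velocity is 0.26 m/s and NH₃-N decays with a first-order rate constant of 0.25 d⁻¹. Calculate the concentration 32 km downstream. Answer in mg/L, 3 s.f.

13.8 mg/L

Travel time t = 32 km / 0.26 m/s = 3.2e+04/0.26 = 1.231e+05 s = 1.425 d.
First-order decay: C = 19.7·exp(−0.25·1.425) = 19.7·0.7004 = 13.8 mg/L.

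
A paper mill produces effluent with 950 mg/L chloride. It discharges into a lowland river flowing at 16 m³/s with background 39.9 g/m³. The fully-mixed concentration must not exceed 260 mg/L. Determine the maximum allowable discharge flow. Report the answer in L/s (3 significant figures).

5100 L/s

Mass balance at complete mixing: C_std·(Q_w + Q_r) = Q_w·C_e + Q_r·C_b.
Rearranging, Q_w = Q_r·(C_std − C_b)/(C_e − C_std) = 16·(260 − 39.9) / (950 − 260) = 5.104 m³/s.
= 5104 L/s.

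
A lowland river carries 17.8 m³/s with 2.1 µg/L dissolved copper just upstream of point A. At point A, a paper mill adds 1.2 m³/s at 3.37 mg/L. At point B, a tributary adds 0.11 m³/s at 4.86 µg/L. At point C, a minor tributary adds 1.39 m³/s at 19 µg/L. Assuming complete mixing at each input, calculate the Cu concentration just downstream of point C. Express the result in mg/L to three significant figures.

0.200 mg/L

2.1 µg/L = 0.0021 mg/L.
After input A: C = (17.8·0.0021 + 1.2·3.37) / 19 = 0.2148 mg/L.
4.86 µg/L = 0.00486 mg/L.
After input B: C = (19·0.2148 + 0.11·0.00486) / 19.11 = 0.2136 mg/L.
19 µg/L = 0.019 mg/L.
After input C: C = (19.11·0.2136 + 1.39·0.019) / 20.5 = 0.2004 mg/L.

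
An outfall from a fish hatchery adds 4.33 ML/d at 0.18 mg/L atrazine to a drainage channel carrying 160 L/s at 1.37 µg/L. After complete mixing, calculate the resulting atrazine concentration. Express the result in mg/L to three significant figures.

4.33 ML/d = 0.05012 m³/s.
160 L/s = 0.16 m³/s.
1.37 µg/L = 0.00137 mg/L.
By mass balance at complete mixing, C = (0.05012·0.18 + 0.16·0.00137) / (0.05012 + 0.16) = 0.00924/0.2101 = 0.04398 mg/L.

0.0440 mg/L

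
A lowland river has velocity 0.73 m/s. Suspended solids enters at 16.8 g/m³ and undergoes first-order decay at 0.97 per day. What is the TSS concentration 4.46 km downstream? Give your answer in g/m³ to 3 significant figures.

Travel time t = 4.46 km / 0.73 m/s = 4460/0.73 = 6110 s = 0.07071 d.
First-order decay: C = 16.8·exp(−0.97·0.07071) = 16.8·0.9337 = 15.69 g/m³.

15.7 g/m³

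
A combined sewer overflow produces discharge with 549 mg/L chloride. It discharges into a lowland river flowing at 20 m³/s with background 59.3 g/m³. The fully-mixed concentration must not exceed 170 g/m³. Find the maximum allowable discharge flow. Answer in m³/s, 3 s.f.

5.84 m³/s

Mass balance at complete mixing: C_std·(Q_w + Q_r) = Q_w·C_e + Q_r·C_b.
Rearranging, Q_w = Q_r·(C_std − C_b)/(C_e − C_std) = 20·(170 − 59.3) / (549 − 170) = 5.842 m³/s.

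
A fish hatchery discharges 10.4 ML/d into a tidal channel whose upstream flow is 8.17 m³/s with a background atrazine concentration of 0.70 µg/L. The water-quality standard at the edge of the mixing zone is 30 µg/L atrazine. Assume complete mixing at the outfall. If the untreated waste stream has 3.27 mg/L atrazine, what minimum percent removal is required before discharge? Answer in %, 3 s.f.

10.4 ML/d = 0.1204 m³/s.
0.70 µg/L = 0.0007 mg/L.
30 µg/L = 0.03 mg/L.
Mass balance: 0.03·8.29 = 0.1204·Cₑ + 8.17·0.0007.
Cₑ = (0.2487 − 0.005719) / 0.1204 = 2.019 mg/L.
Required removal = 1 − 2.019/3.27 = 38.27 %.

38.3 %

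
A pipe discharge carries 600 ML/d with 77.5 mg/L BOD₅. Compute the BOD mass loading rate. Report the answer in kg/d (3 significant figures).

46500 kg/d

600 ML/d = 6.944 m³/s.
Mass flux = Q·C = 6.944 m³/s × 77.5 g/m³ = 538.2 g/s.
= 538.2 g/s × 86.4 = 4.65e+04 kg/d.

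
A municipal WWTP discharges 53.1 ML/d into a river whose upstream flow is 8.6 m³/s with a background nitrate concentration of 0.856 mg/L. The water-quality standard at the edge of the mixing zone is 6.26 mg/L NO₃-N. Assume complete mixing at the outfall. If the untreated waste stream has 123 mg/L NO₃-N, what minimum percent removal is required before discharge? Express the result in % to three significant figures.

53.1 ML/d = 0.6146 m³/s.
Mass balance: 6.26·9.215 = 0.6146·Cₑ + 8.6·0.856.
Cₑ = (57.68 − 7.362) / 0.6146 = 81.88 mg/L.
Required removal = 1 − 81.88/123 = 33.43 %.

33.4 %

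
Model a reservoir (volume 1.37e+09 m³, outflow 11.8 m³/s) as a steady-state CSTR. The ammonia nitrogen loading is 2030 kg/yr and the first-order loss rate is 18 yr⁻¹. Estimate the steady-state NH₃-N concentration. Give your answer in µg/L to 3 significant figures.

Outflow Q = 11.8 m³/s × 3.156e+07 s/yr = 3.724e+08 m³/yr.
Steady-state CSTR mass balance: W = Q·C + k·V·C, so C = W/(Q + kV).
Q + kV = 3.724e+08 + 18·1.37e+09 = 2.503e+10 m³/yr.
C = 2030/2.503e+10 = 8.109e-08 kg/m³ = 8.109e-05 mg/L = 0.08109 µg/L.

0.0811 µg/L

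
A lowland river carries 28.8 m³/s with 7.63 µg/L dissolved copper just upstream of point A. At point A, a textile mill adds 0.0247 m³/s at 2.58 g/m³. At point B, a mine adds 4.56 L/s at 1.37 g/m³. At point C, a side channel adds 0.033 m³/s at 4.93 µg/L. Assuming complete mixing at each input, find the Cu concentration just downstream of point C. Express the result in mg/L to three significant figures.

7.63 µg/L = 0.00763 mg/L.
After input A: C = (28.8·0.00763 + 0.0247·2.58) / 28.82 = 0.009834 mg/L.
4.56 L/s = 0.00456 m³/s.
After input B: C = (28.82·0.009834 + 0.00456·1.37) / 28.83 = 0.01005 mg/L.
4.93 µg/L = 0.00493 mg/L.
After input C: C = (28.83·0.01005 + 0.033·0.00493) / 28.86 = 0.01004 mg/L.

0.0100 mg/L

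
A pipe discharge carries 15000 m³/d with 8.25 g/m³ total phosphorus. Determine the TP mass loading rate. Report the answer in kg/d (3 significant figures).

124 kg/d

15000 m³/d = 0.1736 m³/s.
Mass flux = Q·C = 0.1736 m³/s × 8.25 g/m³ = 1.432 g/s.
= 1.432 g/s × 86.4 = 123.8 kg/d.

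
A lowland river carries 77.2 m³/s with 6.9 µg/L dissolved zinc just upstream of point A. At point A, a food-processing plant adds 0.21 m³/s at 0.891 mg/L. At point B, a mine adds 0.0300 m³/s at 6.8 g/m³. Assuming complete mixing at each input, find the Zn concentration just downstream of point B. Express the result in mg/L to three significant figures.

6.9 µg/L = 0.0069 mg/L.
After input A: C = (77.2·0.0069 + 0.21·0.891) / 77.41 = 0.009298 mg/L.
After input B: C = (77.41·0.009298 + 0.03·6.8) / 77.44 = 0.01193 mg/L.

0.0119 mg/L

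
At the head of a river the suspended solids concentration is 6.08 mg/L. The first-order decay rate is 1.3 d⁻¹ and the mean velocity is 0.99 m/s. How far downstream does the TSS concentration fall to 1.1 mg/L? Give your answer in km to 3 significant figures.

From C = C₀·e^(−kt), t = ln(C₀/C)/k = ln(6.08/1.1)/1.3 = 1.71/1.3 = 1.315 d.
Distance = v·t = 0.99 m/s × 1.136e+05 s = 1.125e+05 m = 112.5 km.

112 km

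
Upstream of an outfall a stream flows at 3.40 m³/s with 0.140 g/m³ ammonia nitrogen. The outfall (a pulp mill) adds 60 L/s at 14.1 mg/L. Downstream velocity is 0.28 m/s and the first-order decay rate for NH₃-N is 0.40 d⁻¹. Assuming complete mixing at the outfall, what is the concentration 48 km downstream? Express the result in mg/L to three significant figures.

0.173 mg/L

60 L/s = 0.06 m³/s.
After complete mixing, C₀ = (0.06·14.1 + 3.4·0.14) / 3.46 = 0.3821 mg/L.
Travel time t = 4.8e+04 m / 0.28 m/s = 1.714e+05 s = 1.984 d.
C = 0.3821·exp(−0.40·1.984) = 0.3821·0.4522 = 0.1728 mg/L.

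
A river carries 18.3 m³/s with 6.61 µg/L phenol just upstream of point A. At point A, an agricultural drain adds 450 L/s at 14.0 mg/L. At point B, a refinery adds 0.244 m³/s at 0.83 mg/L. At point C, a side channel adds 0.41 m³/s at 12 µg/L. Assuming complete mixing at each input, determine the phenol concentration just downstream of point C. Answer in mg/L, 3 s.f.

6.61 µg/L = 0.00661 mg/L.
450 L/s = 0.45 m³/s.
After input A: C = (18.3·0.00661 + 0.45·14) / 18.75 = 0.3425 mg/L.
After input B: C = (18.75·0.3425 + 0.244·0.83) / 18.99 = 0.3487 mg/L.
12 µg/L = 0.012 mg/L.
After input C: C = (18.99·0.3487 + 0.41·0.012) / 19.4 = 0.3416 mg/L.

0.342 mg/L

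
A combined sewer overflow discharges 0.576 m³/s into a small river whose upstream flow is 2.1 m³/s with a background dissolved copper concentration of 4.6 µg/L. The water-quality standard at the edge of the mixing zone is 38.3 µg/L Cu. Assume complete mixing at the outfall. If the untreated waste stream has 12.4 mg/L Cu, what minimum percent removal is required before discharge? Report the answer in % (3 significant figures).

4.6 µg/L = 0.0046 mg/L.
38.3 µg/L = 0.0383 mg/L.
Mass balance: 0.0383·2.676 = 0.576·Cₑ + 2.1·0.0046.
Cₑ = (0.1025 − 0.00966) / 0.576 = 0.1612 mg/L.
Required removal = 1 − 0.1612/12.4 = 98.7 %.

98.7 %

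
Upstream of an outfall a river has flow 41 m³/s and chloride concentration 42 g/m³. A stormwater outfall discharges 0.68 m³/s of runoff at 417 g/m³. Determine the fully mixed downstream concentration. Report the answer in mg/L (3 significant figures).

48.1 mg/L

Conservation of mass across the mixing zone: C = (0.68·417 + 41·42) / (0.68 + 41) = 2006/41.68 = 48.12 mg/L.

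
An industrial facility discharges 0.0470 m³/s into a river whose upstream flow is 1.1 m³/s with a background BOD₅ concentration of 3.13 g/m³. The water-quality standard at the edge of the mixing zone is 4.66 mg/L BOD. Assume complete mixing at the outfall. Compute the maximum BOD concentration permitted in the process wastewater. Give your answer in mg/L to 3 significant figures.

Mass balance: 4.66·1.147 = 0.047·Cₑ + 1.1·3.13.
Cₑ = (5.345 − 3.443) / 0.047 = 40.47 mg/L.

40.5 mg/L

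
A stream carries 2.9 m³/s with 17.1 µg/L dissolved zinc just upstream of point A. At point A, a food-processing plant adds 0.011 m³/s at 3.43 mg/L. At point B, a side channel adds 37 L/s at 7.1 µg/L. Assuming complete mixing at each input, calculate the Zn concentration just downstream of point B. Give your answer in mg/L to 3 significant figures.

17.1 µg/L = 0.0171 mg/L.
After input A: C = (2.9·0.0171 + 0.011·3.43) / 2.911 = 0.03 mg/L.
37 L/s = 0.037 m³/s.
7.1 µg/L = 0.0071 mg/L.
After input B: C = (2.911·0.03 + 0.037·0.0071) / 2.948 = 0.02971 mg/L.

0.0297 mg/L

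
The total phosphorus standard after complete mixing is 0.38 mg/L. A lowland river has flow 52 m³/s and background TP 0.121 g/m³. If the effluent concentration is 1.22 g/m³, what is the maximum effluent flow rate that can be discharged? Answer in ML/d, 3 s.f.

1390 ML/d

Mass balance at complete mixing: C_std·(Q_w + Q_r) = Q_w·C_e + Q_r·C_b.
Rearranging, Q_w = Q_r·(C_std − C_b)/(C_e − C_std) = 52·(0.38 − 0.121) / (1.22 − 0.38) = 16.03 m³/s.
= 1385 ML/d.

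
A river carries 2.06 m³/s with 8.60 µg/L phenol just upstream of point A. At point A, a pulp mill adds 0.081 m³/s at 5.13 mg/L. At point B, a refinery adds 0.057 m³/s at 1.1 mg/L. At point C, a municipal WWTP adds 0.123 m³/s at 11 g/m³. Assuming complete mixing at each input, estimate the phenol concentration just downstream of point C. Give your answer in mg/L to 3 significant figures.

8.60 µg/L = 0.0086 mg/L.
After input A: C = (2.06·0.0086 + 0.081·5.13) / 2.141 = 0.2024 mg/L.
After input B: C = (2.141·0.2024 + 0.057·1.1) / 2.198 = 0.2256 mg/L.
After input C: C = (2.198·0.2256 + 0.123·11) / 2.321 = 0.7966 mg/L.

0.797 mg/L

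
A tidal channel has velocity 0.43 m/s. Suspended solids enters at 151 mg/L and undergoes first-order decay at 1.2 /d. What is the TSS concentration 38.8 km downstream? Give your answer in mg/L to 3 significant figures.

43.1 mg/L

Travel time t = 38.8 km / 0.43 m/s = 3.88e+04/0.43 = 9.023e+04 s = 1.044 d.
First-order decay: C = 151·exp(−1.2·1.044) = 151·0.2856 = 43.12 mg/L.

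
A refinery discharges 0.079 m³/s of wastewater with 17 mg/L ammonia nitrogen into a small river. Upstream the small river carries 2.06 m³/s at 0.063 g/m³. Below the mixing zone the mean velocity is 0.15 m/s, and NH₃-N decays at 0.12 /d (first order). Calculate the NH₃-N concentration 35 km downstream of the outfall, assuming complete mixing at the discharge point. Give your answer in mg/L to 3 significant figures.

After complete mixing, C₀ = (0.079·17 + 2.06·0.063) / 2.139 = 0.6885 mg/L.
Travel time t = 3.5e+04 m / 0.15 m/s = 2.333e+05 s = 2.701 d.
C = 0.6885·exp(−0.12·2.701) = 0.6885·0.7232 = 0.4979 mg/L.

0.498 mg/L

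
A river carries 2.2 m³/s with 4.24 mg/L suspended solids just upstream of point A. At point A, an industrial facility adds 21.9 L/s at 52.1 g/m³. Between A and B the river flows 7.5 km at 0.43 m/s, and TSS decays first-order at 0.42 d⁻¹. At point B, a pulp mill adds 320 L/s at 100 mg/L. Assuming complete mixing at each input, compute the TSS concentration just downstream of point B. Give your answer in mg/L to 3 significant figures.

21.9 L/s = 0.0219 m³/s.
After input A: C = (2.2·4.24 + 0.0219·52.1) / 2.222 = 4.712 mg/L.
Over the 7.5 km reach to input B (t = 1.744e+04 s = 0.2019 d), decay gives C = 4.712·exp(−0.42·0.2019) = 4.329 mg/L.
320 L/s = 0.32 m³/s.
After input B: C = (2.222·4.329 + 0.32·100) / 2.542 = 16.37 mg/L.

16.4 mg/L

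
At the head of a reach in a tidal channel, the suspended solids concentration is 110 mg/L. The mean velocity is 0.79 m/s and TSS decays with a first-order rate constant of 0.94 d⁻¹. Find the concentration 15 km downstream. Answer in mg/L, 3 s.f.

89.5 mg/L

Travel time t = 15 km / 0.79 m/s = 1.5e+04/0.79 = 1.899e+04 s = 0.2198 d.
First-order decay: C = 110·exp(−0.94·0.2198) = 110·0.8134 = 89.47 mg/L.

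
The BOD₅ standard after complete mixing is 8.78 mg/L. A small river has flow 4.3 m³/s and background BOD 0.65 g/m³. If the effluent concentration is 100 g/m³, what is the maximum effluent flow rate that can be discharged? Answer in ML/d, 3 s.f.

Mass balance at complete mixing: C_std·(Q_w + Q_r) = Q_w·C_e + Q_r·C_b.
Rearranging, Q_w = Q_r·(C_std − C_b)/(C_e − C_std) = 4.3·(8.78 − 0.65) / (100 − 8.78) = 0.3832 m³/s.
= 33.11 ML/d.

33.1 ML/d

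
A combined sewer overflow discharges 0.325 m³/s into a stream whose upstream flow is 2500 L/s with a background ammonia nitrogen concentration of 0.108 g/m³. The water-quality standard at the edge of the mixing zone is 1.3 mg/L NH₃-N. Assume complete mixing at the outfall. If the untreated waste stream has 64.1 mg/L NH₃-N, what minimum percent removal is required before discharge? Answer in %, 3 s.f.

2500 L/s = 2.5 m³/s.
Mass balance: 1.3·2.825 = 0.325·Cₑ + 2.5·0.108.
Cₑ = (3.673 − 0.27) / 0.325 = 10.47 mg/L.
Required removal = 1 − 10.47/64.1 = 83.67 %.

83.7 %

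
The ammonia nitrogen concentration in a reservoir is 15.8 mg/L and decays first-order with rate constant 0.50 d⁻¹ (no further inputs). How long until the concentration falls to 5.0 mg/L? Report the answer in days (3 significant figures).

2.30 d

t = ln(C₀/C)/k = ln(15.8/5.0)/0.50 = 1.151/0.50 = 2.301 d.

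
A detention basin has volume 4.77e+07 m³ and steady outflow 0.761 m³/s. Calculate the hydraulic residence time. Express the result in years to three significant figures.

1.99 yr

Q = 0.761 m³/s × 3.156e+07 s/yr = 2.402e+07 m³/yr.
Hydraulic residence time τ = V/Q = 4.77e+07/2.402e+07 = 1.986 yr.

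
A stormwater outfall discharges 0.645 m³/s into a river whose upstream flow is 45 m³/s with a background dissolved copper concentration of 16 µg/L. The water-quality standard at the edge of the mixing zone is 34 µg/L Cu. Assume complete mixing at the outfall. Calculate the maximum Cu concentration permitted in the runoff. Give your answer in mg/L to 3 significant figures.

1.29 mg/L

16 µg/L = 0.016 mg/L.
34 µg/L = 0.034 mg/L.
Mass balance: 0.034·45.65 = 0.645·Cₑ + 45·0.016.
Cₑ = (1.552 − 0.72) / 0.645 = 1.29 mg/L.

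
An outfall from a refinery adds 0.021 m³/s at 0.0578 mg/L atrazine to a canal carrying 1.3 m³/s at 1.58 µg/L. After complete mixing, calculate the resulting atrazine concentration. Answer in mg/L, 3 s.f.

0.00247 mg/L

1.58 µg/L = 0.00158 mg/L.
Conservation of mass across the mixing zone: C = (0.021·0.0578 + 1.3·0.00158) / (0.021 + 1.3) = 0.003268/1.321 = 0.002474 mg/L.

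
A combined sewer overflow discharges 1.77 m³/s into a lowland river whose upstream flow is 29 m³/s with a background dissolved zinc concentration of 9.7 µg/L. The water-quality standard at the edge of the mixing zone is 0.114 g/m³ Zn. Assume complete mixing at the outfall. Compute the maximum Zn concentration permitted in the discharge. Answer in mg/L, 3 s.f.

1.82 mg/L

9.7 µg/L = 0.0097 mg/L.
Mass balance: 0.114·30.77 = 1.77·Cₑ + 29·0.0097.
Cₑ = (3.508 − 0.2813) / 1.77 = 1.823 mg/L.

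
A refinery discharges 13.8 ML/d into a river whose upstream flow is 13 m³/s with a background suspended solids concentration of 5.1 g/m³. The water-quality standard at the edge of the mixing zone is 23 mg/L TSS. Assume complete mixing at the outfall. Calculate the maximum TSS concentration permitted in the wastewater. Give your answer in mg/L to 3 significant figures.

13.8 ML/d = 0.1597 m³/s.
Mass balance: 23·13.16 = 0.1597·Cₑ + 13·5.1.
Cₑ = (302.7 − 66.3) / 0.1597 = 1480 mg/L.

1480 mg/L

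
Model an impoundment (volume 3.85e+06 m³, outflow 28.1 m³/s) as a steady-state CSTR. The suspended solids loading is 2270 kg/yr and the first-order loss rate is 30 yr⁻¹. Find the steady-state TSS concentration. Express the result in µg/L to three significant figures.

Outflow Q = 28.1 m³/s × 3.156e+07 s/yr = 8.868e+08 m³/yr.
Steady-state CSTR mass balance: W = Q·C + k·V·C, so C = W/(Q + kV).
Q + kV = 8.868e+08 + 30·3.85e+06 = 1.002e+09 m³/yr.
C = 2270/1.002e+09 = 2.265e-06 kg/m³ = 0.002265 mg/L = 2.265 µg/L.

2.26 µg/L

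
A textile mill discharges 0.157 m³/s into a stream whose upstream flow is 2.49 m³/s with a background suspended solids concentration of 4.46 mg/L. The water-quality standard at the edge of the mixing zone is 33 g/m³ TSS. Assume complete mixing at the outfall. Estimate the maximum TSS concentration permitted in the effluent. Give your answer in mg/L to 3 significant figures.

Mass balance: 33·2.647 = 0.157·Cₑ + 2.49·4.46.
Cₑ = (87.35 − 11.11) / 0.157 = 485.6 mg/L.

486 mg/L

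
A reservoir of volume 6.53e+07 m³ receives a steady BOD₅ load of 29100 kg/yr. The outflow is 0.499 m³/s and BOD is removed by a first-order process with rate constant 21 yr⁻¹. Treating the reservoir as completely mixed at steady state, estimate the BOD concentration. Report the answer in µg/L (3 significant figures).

Outflow Q = 0.499 m³/s × 3.156e+07 s/yr = 1.575e+07 m³/yr.
Steady-state CSTR mass balance: W = Q·C + k·V·C, so C = W/(Q + kV).
Q + kV = 1.575e+07 + 21·6.53e+07 = 1.387e+09 m³/yr.
C = 29100/1.387e+09 = 2.098e-05 kg/m³ = 0.02098 mg/L = 20.98 µg/L.

21.0 µg/L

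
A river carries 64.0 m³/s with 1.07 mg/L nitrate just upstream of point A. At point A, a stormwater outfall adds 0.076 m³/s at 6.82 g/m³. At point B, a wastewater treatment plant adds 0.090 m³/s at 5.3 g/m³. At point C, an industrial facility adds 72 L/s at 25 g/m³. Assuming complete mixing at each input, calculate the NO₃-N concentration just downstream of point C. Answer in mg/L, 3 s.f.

1.11 mg/L

After input A: C = (64·1.07 + 0.076·6.82) / 64.08 = 1.077 mg/L.
After input B: C = (64.08·1.077 + 0.09·5.3) / 64.17 = 1.083 mg/L.
72 L/s = 0.072 m³/s.
After input C: C = (64.17·1.083 + 0.072·25) / 64.24 = 1.11 mg/L.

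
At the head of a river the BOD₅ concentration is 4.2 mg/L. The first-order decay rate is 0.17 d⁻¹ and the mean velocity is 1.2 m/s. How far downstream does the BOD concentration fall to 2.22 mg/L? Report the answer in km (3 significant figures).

389 km

From C = C₀·e^(−kt), t = ln(C₀/C)/k = ln(4.2/2.22)/0.17 = 0.6376/0.17 = 3.75 d.
Distance = v·t = 1.2 m/s × 3.24e+05 s = 3.888e+05 m = 388.8 km.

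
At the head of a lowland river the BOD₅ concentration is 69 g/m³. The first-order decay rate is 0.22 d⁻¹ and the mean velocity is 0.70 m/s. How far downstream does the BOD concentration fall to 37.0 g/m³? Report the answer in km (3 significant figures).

171 km

From C = C₀·e^(−kt), t = ln(C₀/C)/k = ln(69/37.0)/0.22 = 0.6232/0.22 = 2.833 d.
Distance = v·t = 0.70 m/s × 2.447e+05 s = 1.713e+05 m = 171.3 km.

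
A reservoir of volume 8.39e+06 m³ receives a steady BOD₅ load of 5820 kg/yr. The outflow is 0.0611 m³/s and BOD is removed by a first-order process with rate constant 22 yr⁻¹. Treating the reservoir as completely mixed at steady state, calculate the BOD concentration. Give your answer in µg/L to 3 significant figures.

31.2 µg/L

Outflow Q = 0.0611 m³/s × 3.156e+07 s/yr = 1.928e+06 m³/yr.
Steady-state CSTR mass balance: W = Q·C + k·V·C, so C = W/(Q + kV).
Q + kV = 1.928e+06 + 22·8.39e+06 = 1.865e+08 m³/yr.
C = 5820/1.865e+08 = 3.121e-05 kg/m³ = 0.03121 mg/L = 31.21 µg/L.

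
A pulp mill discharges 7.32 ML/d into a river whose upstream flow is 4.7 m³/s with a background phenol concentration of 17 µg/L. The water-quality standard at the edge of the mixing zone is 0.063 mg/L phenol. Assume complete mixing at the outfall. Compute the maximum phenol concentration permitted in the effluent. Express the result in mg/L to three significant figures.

7.32 ML/d = 0.08472 m³/s.
17 µg/L = 0.017 mg/L.
Mass balance: 0.063·4.785 = 0.08472·Cₑ + 4.7·0.017.
Cₑ = (0.3014 − 0.0799) / 0.08472 = 2.615 mg/L.

2.61 mg/L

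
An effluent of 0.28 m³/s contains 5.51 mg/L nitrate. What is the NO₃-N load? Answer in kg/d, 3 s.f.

133 kg/d

Mass flux = Q·C = 0.28 m³/s × 5.51 g/m³ = 1.543 g/s.
= 1.543 g/s × 86.4 = 133.3 kg/d.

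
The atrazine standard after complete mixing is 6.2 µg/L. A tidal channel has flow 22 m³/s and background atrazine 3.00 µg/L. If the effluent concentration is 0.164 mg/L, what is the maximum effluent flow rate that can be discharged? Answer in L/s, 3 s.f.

446 L/s

3.00 µg/L = 0.003 mg/L.
6.2 µg/L = 0.0062 mg/L.
Mass balance at complete mixing: C_std·(Q_w + Q_r) = Q_w·C_e + Q_r·C_b.
Rearranging, Q_w = Q_r·(C_std − C_b)/(C_e − C_std) = 22·(0.0062 − 0.003) / (0.164 − 0.0062) = 0.4461 m³/s.
= 446.1 L/s.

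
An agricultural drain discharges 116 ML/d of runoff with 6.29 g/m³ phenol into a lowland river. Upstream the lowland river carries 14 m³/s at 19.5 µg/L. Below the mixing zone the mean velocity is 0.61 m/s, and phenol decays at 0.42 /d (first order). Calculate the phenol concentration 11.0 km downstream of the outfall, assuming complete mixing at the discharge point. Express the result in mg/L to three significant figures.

0.521 mg/L

116 ML/d = 1.343 m³/s.
19.5 µg/L = 0.0195 mg/L.
After complete mixing, C₀ = (1.343·6.29 + 14·0.0195) / 15.34 = 0.5682 mg/L.
Travel time t = 1.1e+04 m / 0.61 m/s = 1.803e+04 s = 0.2087 d.
C = 0.5682·exp(−0.42·0.2087) = 0.5682·0.9161 = 0.5205 mg/L.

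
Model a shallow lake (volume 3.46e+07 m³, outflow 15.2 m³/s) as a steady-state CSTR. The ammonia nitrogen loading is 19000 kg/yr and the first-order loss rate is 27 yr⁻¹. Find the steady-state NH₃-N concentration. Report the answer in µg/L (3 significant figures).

13.4 µg/L

Outflow Q = 15.2 m³/s × 3.156e+07 s/yr = 4.797e+08 m³/yr.
Steady-state CSTR mass balance: W = Q·C + k·V·C, so C = W/(Q + kV).
Q + kV = 4.797e+08 + 27·3.46e+07 = 1.414e+09 m³/yr.
C = 19000/1.414e+09 = 1.344e-05 kg/m³ = 0.01344 mg/L = 13.44 µg/L.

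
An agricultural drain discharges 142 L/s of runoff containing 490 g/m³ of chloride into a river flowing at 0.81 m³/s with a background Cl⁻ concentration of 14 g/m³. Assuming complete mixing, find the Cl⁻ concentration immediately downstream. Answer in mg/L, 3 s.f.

142 L/s = 0.142 m³/s.
Flow-weighted mixing gives C = (0.142·490 + 0.81·14) / (0.142 + 0.81) = 80.92/0.952 = 85 mg/L.

85.0 mg/L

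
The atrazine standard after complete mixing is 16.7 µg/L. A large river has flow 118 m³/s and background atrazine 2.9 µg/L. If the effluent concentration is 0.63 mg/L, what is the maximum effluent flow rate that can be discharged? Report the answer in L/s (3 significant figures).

2.9 µg/L = 0.0029 mg/L.
16.7 µg/L = 0.0167 mg/L.
Mass balance at complete mixing: C_std·(Q_w + Q_r) = Q_w·C_e + Q_r·C_b.
Rearranging, Q_w = Q_r·(C_std − C_b)/(C_e − C_std) = 118·(0.0167 − 0.0029) / (0.63 − 0.0167) = 2.655 m³/s.
= 2655 L/s.

2660 L/s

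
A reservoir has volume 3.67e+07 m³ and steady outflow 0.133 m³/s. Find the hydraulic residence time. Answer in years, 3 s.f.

Q = 0.133 m³/s × 3.156e+07 s/yr = 4.197e+06 m³/yr.
Hydraulic residence time τ = V/Q = 3.67e+07/4.197e+06 = 8.744 yr.

8.74 yr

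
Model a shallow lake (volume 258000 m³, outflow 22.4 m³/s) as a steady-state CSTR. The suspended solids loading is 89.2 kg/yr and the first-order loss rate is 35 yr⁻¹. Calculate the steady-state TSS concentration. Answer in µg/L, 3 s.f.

0.125 µg/L

Outflow Q = 22.4 m³/s × 3.156e+07 s/yr = 7.069e+08 m³/yr.
Steady-state CSTR mass balance: W = Q·C + k·V·C, so C = W/(Q + kV).
Q + kV = 7.069e+08 + 35·258000 = 7.159e+08 m³/yr.
C = 89.2/7.159e+08 = 1.246e-07 kg/m³ = 0.0001246 mg/L = 0.1246 µg/L.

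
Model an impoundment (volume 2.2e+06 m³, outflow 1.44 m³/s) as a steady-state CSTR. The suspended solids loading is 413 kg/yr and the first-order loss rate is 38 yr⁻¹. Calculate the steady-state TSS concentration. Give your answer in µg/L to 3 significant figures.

Outflow Q = 1.44 m³/s × 3.156e+07 s/yr = 4.544e+07 m³/yr.
Steady-state CSTR mass balance: W = Q·C + k·V·C, so C = W/(Q + kV).
Q + kV = 4.544e+07 + 38·2.2e+06 = 1.29e+08 m³/yr.
C = 413/1.29e+08 = 3.2e-06 kg/m³ = 0.0032 mg/L = 3.2 µg/L.

3.20 µg/L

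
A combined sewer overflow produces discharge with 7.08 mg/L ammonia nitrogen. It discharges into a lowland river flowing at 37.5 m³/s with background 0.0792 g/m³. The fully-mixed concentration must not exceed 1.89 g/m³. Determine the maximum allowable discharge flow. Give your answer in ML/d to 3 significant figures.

Mass balance at complete mixing: C_std·(Q_w + Q_r) = Q_w·C_e + Q_r·C_b.
Rearranging, Q_w = Q_r·(C_std − C_b)/(C_e − C_std) = 37.5·(1.89 − 0.0792) / (7.08 − 1.89) = 13.08 m³/s.
= 1130 ML/d.

1130 ML/d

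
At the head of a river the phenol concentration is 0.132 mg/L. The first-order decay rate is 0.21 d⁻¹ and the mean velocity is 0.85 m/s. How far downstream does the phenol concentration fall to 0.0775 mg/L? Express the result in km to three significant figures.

186 km

From C = C₀·e^(−kt), t = ln(C₀/C)/k = ln(0.132/0.0775)/0.21 = 0.5325/0.21 = 2.536 d.
Distance = v·t = 0.85 m/s × 2.191e+05 s = 1.862e+05 m = 186.2 km.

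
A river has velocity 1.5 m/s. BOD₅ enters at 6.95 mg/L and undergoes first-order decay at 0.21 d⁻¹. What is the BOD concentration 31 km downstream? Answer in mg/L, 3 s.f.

Travel time t = 31 km / 1.5 m/s = 3.1e+04/1.5 = 2.067e+04 s = 0.2392 d.
First-order decay: C = 6.95·exp(−0.21·0.2392) = 6.95·0.951 = 6.61 mg/L.

6.61 mg/L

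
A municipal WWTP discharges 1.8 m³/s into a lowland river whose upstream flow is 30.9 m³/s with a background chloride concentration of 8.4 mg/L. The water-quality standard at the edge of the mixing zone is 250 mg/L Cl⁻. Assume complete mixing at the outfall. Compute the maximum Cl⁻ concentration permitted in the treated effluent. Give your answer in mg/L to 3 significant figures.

Mass balance: 250·32.7 = 1.8·Cₑ + 30.9·8.4.
Cₑ = (8175 − 259.6) / 1.8 = 4397 mg/L.

4400 mg/L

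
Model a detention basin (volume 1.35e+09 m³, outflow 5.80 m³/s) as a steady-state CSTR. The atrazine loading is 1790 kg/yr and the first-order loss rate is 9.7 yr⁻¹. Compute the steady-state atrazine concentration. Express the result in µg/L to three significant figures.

Outflow Q = 5.80 m³/s × 3.156e+07 s/yr = 1.83e+08 m³/yr.
Steady-state CSTR mass balance: W = Q·C + k·V·C, so C = W/(Q + kV).
Q + kV = 1.83e+08 + 9.7·1.35e+09 = 1.328e+10 m³/yr.
C = 1790/1.328e+10 = 1.348e-07 kg/m³ = 0.0001348 mg/L = 0.1348 µg/L.

0.135 µg/L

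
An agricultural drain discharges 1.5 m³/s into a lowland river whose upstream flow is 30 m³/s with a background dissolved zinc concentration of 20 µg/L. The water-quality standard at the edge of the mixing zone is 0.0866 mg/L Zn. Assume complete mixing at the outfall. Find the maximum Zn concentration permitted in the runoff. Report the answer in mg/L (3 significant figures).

1.42 mg/L

20 µg/L = 0.02 mg/L.
Mass balance: 0.0866·31.5 = 1.5·Cₑ + 30·0.02.
Cₑ = (2.728 − 0.6) / 1.5 = 1.419 mg/L.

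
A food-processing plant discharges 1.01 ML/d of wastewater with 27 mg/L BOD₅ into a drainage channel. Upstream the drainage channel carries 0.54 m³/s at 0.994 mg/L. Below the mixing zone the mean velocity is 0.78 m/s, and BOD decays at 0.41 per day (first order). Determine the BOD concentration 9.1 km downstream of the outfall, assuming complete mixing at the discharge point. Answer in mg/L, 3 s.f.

1.46 mg/L

1.01 ML/d = 0.01169 m³/s.
After complete mixing, C₀ = (0.01169·27 + 0.54·0.994) / 0.5517 = 1.545 mg/L.
Travel time t = 9100 m / 0.78 m/s = 1.167e+04 s = 0.135 d.
C = 1.545·exp(−0.41·0.135) = 1.545·0.9461 = 1.462 mg/L.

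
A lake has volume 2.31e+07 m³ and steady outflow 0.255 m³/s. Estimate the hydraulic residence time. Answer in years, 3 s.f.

2.87 yr

Q = 0.255 m³/s × 3.156e+07 s/yr = 8.047e+06 m³/yr.
Hydraulic residence time τ = V/Q = 2.31e+07/8.047e+06 = 2.871 yr.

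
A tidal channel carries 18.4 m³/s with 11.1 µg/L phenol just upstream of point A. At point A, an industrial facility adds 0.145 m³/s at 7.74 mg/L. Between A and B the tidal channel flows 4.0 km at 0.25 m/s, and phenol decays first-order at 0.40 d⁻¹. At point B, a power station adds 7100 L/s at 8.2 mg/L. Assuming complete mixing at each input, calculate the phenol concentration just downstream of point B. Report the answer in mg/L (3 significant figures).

11.1 µg/L = 0.0111 mg/L.
After input A: C = (18.4·0.0111 + 0.145·7.74) / 18.54 = 0.07153 mg/L.
Over the 4.0 km reach to input B (t = 1.6e+04 s = 0.1852 d), decay gives C = 0.07153·exp(−0.40·0.1852) = 0.06642 mg/L.
7100 L/s = 7.1 m³/s.
After input B: C = (18.54·0.06642 + 7.1·8.2) / 25.64 = 2.318 mg/L.

2.32 mg/L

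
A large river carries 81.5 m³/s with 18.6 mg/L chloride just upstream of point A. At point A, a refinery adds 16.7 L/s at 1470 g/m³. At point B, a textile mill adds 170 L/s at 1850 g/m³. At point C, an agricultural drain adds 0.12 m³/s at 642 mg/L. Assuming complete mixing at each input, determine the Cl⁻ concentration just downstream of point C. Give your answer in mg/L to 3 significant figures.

16.7 L/s = 0.0167 m³/s.
After input A: C = (81.5·18.6 + 0.0167·1470) / 81.52 = 18.9 mg/L.
170 L/s = 0.17 m³/s.
After input B: C = (81.52·18.9 + 0.17·1850) / 81.69 = 22.71 mg/L.
After input C: C = (81.69·22.71 + 0.12·642) / 81.81 = 23.62 mg/L.

23.6 mg/L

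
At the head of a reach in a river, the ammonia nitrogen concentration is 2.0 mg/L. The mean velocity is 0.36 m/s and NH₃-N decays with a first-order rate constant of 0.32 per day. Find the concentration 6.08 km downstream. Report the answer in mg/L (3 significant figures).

1.88 mg/L

Travel time t = 6.08 km / 0.36 m/s = 6080/0.36 = 1.689e+04 s = 0.1955 d.
First-order decay: C = 2.0·exp(−0.32·0.1955) = 2.0·0.9394 = 1.879 mg/L.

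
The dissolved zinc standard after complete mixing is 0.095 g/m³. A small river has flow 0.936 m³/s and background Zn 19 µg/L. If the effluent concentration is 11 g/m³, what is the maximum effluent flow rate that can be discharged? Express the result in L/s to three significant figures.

6.52 L/s

19 µg/L = 0.019 mg/L.
Mass balance at complete mixing: C_std·(Q_w + Q_r) = Q_w·C_e + Q_r·C_b.
Rearranging, Q_w = Q_r·(C_std − C_b)/(C_e − C_std) = 0.936·(0.095 − 0.019) / (11 − 0.095) = 0.006523 m³/s.
= 6.523 L/s.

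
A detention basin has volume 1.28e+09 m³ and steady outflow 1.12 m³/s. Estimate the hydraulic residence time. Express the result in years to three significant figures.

36.2 yr

Q = 1.12 m³/s × 3.156e+07 s/yr = 3.534e+07 m³/yr.
Hydraulic residence time τ = V/Q = 1.28e+09/3.534e+07 = 36.21 yr.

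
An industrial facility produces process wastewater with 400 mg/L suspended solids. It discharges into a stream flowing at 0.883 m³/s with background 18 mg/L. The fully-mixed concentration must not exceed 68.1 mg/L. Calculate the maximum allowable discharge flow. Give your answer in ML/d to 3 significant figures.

Mass balance at complete mixing: C_std·(Q_w + Q_r) = Q_w·C_e + Q_r·C_b.
Rearranging, Q_w = Q_r·(C_std − C_b)/(C_e − C_std) = 0.883·(68.1 − 18) / (400 − 68.1) = 0.1333 m³/s.
= 11.52 ML/d.

11.5 ML/d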